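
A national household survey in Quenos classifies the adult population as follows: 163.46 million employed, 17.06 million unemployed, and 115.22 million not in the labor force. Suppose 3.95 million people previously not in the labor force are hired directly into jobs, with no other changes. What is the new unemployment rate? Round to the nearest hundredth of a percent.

New unemployment rate ≈ 9.25%.

Initially, labor force = 163.46 + 17.06 = 180.52 million, so u = 17.06/180.52 = 9.45%.
After the change, employed and labor force both rise by 3.95; unemployed unchanged → E = 167.41, U = 17.06, labor force = 184.47 million.
New unemployment rate = 17.06 / 184.47 = 9.25%.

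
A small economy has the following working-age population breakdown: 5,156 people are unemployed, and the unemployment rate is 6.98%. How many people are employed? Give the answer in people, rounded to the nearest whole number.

About 68,712 are employed.

Labor force = U / u = 5,156 / 0.0698 ≈ 73,868.
Employed = labor force − unemployed = 73,868 − 5,156 = 68,712.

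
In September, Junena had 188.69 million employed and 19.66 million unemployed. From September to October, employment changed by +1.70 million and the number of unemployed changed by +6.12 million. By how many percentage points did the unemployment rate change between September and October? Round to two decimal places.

The unemployment rate changed by +2.49 percentage points.

September: labor force = 188.69 + 19.66 = 208.35; u = 19.66/208.35 = 9.44%.
October: labor force = 190.39 + 25.78 = 216.17; u = 25.78/216.17 = 11.93%.
Change = 11.93% − 9.44% = +2.49 pp.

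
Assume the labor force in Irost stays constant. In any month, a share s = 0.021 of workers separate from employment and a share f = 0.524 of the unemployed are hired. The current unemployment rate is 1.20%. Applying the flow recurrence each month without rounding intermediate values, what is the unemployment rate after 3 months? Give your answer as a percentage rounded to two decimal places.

With a fixed labor force, u_{t+1} = u_t + s·(1−u_t) − f·u_t = u_t·(1−s−f) + s.
Here 1−s−f = 0.455 and s = 0.021.
u_1 = 0.012000 × 0.455 + 0.021 = 0.026460.
u_2 = 0.026460 × 0.455 + 0.021 = 0.033039.
u_3 = 0.033039 × 0.455 + 0.021 = 0.036033.

Unemployment rate after three months ≈ 3.60%.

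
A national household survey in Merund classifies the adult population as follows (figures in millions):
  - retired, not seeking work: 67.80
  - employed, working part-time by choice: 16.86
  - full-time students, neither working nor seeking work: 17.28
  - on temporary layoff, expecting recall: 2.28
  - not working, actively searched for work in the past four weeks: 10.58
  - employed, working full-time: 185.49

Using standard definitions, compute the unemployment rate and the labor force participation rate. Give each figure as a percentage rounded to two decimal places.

Unemployment rate ≈ 5.98%; labor force participation rate ≈ 71.67%.

Employed = 16.86 + 185.49 = 202.35 million.
Unemployed = 2.28 + 10.58 = 12.86 million (jobless and actively searching, or on temporary layoff).
Labor force = 202.35 + 12.86 = 215.21 million.
Not in labor force = 67.80 + 17.28 = 85.08 million (those not working and not actively searching are outside the labor force).
Civilian working-age population = 215.21 + 85.08 = 300.29 million.
Unemployment rate = 12.86 / 215.21 = 5.98%.
Labor force participation rate = 215.21 / 300.29 = 71.67%.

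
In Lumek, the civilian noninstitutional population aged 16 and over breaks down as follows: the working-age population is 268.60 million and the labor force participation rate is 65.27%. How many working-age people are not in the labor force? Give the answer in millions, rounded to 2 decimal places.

Share not in the labor force = 1 − 0.6527 = 0.3473.
Not in labor force = 0.3473 × 268.60 ≈ 93.28 million.

About 93.28 million are not in the labor force.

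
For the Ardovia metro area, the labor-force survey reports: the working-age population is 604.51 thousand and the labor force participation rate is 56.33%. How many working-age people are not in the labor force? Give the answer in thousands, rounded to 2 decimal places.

About 263.99 thousand are not in the labor force.

Share not in the labor force = 1 − 0.5633 = 0.4367.
Not in labor force = 0.4367 × 604.51 ≈ 263.99 thousand.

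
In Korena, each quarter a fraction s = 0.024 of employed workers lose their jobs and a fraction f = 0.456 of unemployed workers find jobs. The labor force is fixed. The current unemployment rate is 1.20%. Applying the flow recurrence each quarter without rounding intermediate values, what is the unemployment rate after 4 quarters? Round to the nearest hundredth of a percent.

Unemployment rate after four quarters ≈ 4.72%.

With a fixed labor force, u_{t+1} = u_t + s·(1−u_t) − f·u_t = u_t·(1−s−f) + s.
Here 1−s−f = 0.520 and s = 0.024.
u_1 = 0.012000 × 0.520 + 0.024 = 0.030240.
u_2 = 0.030240 × 0.520 + 0.024 = 0.039725.
u_3 = 0.039725 × 0.520 + 0.024 = 0.044657.
u_4 = 0.044657 × 0.520 + 0.024 = 0.047222.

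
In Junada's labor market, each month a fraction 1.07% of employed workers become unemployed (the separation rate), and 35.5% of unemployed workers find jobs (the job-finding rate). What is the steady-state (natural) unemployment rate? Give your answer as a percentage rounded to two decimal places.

Steady-state unemployment rate ≈ 2.93%.

At steady state the flows balance: s·E = f·U, so U/(E+U) = s/(s+f).
u* = 1.07 / (1.07 + 35.5) = 1.07 / 36.57 = 2.93%.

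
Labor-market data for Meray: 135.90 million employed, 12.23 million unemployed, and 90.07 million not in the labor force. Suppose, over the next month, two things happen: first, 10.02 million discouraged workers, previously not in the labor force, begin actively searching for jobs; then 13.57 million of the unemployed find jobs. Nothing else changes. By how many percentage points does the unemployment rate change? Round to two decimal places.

The unemployment rate changes by −2.77 percentage points.

Initially, labor force = 135.90 + 12.23 = 148.13 million, so u = 12.23/148.13 = 8.26%.
After the first change, unemployed and labor force both rise by 10.02 → E = 135.90, U = 22.25, labor force = 158.15 million.
After the second change, unemployed falls and employed rises by 13.57; labor force unchanged → E = 149.47, U = 8.68, labor force = 158.15 million.
New unemployment rate = 8.68 / 158.15 = 5.49%.
Change = 5.49% − 8.26% = −2.77 percentage points.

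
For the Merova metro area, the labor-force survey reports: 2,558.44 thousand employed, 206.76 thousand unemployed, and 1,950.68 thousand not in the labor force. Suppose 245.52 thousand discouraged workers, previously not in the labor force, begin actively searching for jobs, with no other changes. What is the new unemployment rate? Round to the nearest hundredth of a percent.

Initially, labor force = 2,558.44 + 206.76 = 2,765.20 thousand, so u = 206.76/2,765.20 = 7.48%.
After the change, unemployed and labor force both rise by 245.52 → E = 2,558.44, U = 452.28, labor force = 3,010.72 thousand.
New unemployment rate = 452.28 / 3,010.72 = 15.02%.

New unemployment rate ≈ 15.02%.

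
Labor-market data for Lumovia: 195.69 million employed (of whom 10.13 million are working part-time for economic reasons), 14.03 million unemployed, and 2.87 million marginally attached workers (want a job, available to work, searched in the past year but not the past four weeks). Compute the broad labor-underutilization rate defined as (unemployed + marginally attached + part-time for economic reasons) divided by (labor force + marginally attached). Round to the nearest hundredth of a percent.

Broad underutilization rate ≈ 12.71%.

Labor force = 195.69 + 14.03 = 209.72 million.
Numerator = 14.03 + 2.87 + 10.13 = 27.03 million.
Denominator = 209.72 + 2.87 = 212.59 million.
Broad rate = 27.03 / 212.59 = 12.71%.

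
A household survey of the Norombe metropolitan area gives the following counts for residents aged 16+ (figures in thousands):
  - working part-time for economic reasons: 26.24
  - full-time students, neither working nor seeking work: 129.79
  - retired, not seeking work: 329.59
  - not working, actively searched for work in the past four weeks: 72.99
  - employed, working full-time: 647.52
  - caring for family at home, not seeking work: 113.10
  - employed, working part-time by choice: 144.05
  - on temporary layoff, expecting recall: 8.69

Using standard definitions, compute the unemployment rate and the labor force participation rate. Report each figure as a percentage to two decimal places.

Employed = 26.24 + 647.52 + 144.05 = 817.81 thousand (anyone who worked, including part-time for economic reasons, counts as employed).
Unemployed = 72.99 + 8.69 = 81.68 thousand (jobless and actively searching, or on temporary layoff).
Labor force = 817.81 + 81.68 = 899.49 thousand.
Not in labor force = 129.79 + 329.59 + 113.10 = 572.48 thousand (those not working and not actively searching are outside the labor force).
Civilian working-age population = 899.49 + 572.48 = 1,471.97 thousand.
Unemployment rate = 81.68 / 899.49 = 9.08%.
Labor force participation rate = 899.49 / 1,471.97 = 61.11%.

Unemployment rate ≈ 9.08%; labor force participation rate ≈ 61.11%.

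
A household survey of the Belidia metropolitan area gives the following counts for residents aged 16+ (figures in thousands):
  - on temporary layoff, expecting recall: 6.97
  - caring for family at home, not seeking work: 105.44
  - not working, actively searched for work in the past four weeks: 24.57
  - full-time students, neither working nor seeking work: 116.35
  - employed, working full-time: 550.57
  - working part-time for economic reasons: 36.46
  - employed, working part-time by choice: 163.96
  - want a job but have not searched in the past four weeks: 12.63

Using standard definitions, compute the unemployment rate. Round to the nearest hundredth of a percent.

Employed = 550.57 + 36.46 + 163.96 = 750.99 thousand (anyone who worked, including part-time for economic reasons, counts as employed).
Unemployed = 6.97 + 24.57 = 31.54 thousand (jobless and actively searching, or on temporary layoff).
Labor force = 750.99 + 31.54 = 782.53 thousand.
Unemployment rate = 31.54 / 782.53 = 4.03%.

Unemployment rate ≈ 4.03%.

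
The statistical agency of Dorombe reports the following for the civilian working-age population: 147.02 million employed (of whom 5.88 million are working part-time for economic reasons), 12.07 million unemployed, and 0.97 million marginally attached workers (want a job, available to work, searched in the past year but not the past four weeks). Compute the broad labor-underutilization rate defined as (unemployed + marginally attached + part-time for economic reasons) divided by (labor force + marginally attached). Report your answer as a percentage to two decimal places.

Labor force = 147.02 + 12.07 = 159.09 million.
Numerator = 12.07 + 0.97 + 5.88 = 18.92 million.
Denominator = 159.09 + 0.97 = 160.06 million.
Broad rate = 18.92 / 160.06 = 11.82%.

Broad underutilization rate ≈ 11.82%.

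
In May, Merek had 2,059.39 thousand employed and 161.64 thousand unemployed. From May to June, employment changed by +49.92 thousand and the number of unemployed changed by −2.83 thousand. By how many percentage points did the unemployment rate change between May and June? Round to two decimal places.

May: labor force = 2,059.39 + 161.64 = 2,221.03; u = 161.64/2,221.03 = 7.28%.
June: labor force = 2,109.31 + 158.81 = 2,268.12; u = 158.81/2,268.12 = 7.00%.
Change = 7.00% − 7.28% = −0.28 pp.

The unemployment rate changed by −0.28 percentage points.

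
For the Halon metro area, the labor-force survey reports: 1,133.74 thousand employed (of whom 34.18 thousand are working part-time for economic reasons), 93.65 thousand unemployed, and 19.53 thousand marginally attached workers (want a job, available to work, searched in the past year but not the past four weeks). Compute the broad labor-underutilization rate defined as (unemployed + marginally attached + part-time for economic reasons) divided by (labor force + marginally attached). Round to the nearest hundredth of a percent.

Broad underutilization rate ≈ 11.82%.

Labor force = 1,133.74 + 93.65 = 1,227.39 thousand.
Numerator = 93.65 + 19.53 + 34.18 = 147.36 thousand.
Denominator = 1,227.39 + 19.53 = 1,246.92 thousand.
Broad rate = 147.36 / 1,246.92 = 11.82%.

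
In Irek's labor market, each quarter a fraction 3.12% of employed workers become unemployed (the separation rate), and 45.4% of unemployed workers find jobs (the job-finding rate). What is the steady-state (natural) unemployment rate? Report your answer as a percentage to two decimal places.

At steady state the flows balance: s·E = f·U, so U/(E+U) = s/(s+f).
u* = 3.12 / (3.12 + 45.4) = 3.12 / 48.52 = 6.43%.

Steady-state unemployment rate ≈ 6.43%.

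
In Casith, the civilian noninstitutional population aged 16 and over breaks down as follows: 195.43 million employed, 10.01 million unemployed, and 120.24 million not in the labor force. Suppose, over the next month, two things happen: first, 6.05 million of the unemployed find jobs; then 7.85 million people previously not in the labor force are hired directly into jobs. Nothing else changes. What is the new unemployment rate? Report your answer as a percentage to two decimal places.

New unemployment rate ≈ 1.86%.

Initially, labor force = 195.43 + 10.01 = 205.44 million, so u = 10.01/205.44 = 4.87%.
After the first change, unemployed falls and employed rises by 6.05; labor force unchanged → E = 201.48, U = 3.96, labor force = 205.44 million.
After the second change, employed and labor force both rise by 7.85; unemployed unchanged → E = 209.33, U = 3.96, labor force = 213.29 million.
New unemployment rate = 3.96 / 213.29 = 1.86%.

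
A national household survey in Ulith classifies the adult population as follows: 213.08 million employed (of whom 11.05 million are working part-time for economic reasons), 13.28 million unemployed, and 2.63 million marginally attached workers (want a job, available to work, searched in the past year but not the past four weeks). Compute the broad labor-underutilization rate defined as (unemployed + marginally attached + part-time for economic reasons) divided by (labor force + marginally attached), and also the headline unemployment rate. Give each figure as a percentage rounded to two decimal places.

Labor force = 213.08 + 13.28 = 226.36 million.
Numerator = 13.28 + 2.63 + 11.05 = 26.96 million.
Denominator = 226.36 + 2.63 = 228.99 million.
Broad rate = 26.96 / 228.99 = 11.77%.
Headline unemployment rate = 13.28 / 226.36 = 5.87%.

Broad underutilization rate ≈ 11.77%; headline unemployment rate ≈ 5.87%.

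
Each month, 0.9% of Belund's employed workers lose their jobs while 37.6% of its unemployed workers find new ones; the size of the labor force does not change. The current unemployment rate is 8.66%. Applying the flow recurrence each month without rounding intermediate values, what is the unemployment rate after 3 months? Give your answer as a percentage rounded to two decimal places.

With a fixed labor force, u_{t+1} = u_t + s·(1−u_t) − f·u_t = u_t·(1−s−f) + s.
Here 1−s−f = 0.615 and s = 0.009.
u_1 = 0.086600 × 0.615 + 0.009 = 0.062259.
u_2 = 0.062259 × 0.615 + 0.009 = 0.047289.
u_3 = 0.047289 × 0.615 + 0.009 = 0.038083.

Unemployment rate after three months ≈ 3.81%.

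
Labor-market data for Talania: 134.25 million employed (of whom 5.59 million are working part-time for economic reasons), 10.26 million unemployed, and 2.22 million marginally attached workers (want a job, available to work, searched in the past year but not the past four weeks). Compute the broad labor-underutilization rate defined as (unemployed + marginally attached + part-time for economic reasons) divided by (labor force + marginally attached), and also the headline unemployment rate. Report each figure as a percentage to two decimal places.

Broad underutilization rate ≈ 12.32%; headline unemployment rate ≈ 7.10%.

Labor force = 134.25 + 10.26 = 144.51 million.
Numerator = 10.26 + 2.22 + 5.59 = 18.07 million.
Denominator = 144.51 + 2.22 = 146.73 million.
Broad rate = 18.07 / 146.73 = 12.32%.
Headline unemployment rate = 10.26 / 144.51 = 7.10%.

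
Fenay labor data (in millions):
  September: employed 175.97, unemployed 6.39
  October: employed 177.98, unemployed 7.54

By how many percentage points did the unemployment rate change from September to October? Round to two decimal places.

The unemployment rate changed by +0.56 percentage points.

September: labor force = 175.97 + 6.39 = 182.36; u = 6.39/182.36 = 3.50%.
October: labor force = 177.98 + 7.54 = 185.52; u = 7.54/185.52 = 4.06%.
Change = 4.06% − 3.50% = +0.56 pp.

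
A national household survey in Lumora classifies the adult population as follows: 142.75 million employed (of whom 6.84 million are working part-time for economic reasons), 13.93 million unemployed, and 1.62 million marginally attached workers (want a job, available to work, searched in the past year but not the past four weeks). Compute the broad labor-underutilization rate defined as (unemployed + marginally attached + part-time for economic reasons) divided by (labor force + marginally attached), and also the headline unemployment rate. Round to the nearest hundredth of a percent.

Broad underutilization rate ≈ 14.14%; headline unemployment rate ≈ 8.89%.

Labor force = 142.75 + 13.93 = 156.68 million.
Numerator = 13.93 + 1.62 + 6.84 = 22.39 million.
Denominator = 156.68 + 1.62 = 158.30 million.
Broad rate = 22.39 / 158.30 = 14.14%.
Headline unemployment rate = 13.93 / 156.68 = 8.89%.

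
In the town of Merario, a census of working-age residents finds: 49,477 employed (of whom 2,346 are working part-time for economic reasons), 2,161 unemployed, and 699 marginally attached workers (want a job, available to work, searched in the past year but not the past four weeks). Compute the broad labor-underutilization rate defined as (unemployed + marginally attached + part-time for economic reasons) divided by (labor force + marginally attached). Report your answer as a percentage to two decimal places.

Labor force = 49,477 + 2,161 = 51,638.
Numerator = 2,161 + 699 + 2,346 = 5,206.
Denominator = 51,638 + 699 = 52,337.
Broad rate = 5,206 / 52,337 = 9.95%.

Broad underutilization rate ≈ 9.95%.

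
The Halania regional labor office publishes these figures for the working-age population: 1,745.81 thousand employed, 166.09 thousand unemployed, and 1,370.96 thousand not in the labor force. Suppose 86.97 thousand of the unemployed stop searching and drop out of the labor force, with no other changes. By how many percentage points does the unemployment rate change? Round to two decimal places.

Initially, labor force = 1,745.81 + 166.09 = 1,911.90 thousand, so u = 166.09/1,911.90 = 8.69%.
After the change, unemployed and labor force both fall by 86.97 → E = 1,745.81, U = 79.12, labor force = 1,824.93 thousand.
New unemployment rate = 79.12 / 1,824.93 = 4.34%.
Change = 4.34% − 8.69% = −4.35 percentage points.

The unemployment rate changes by −4.35 percentage points.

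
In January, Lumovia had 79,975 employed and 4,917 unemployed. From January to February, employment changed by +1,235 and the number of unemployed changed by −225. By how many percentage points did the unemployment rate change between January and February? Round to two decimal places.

January: labor force = 79,975 + 4,917 = 84,892; u = 4,917/84,892 = 5.79%.
February: labor force = 81,210 + 4,692 = 85,902; u = 4,692/85,902 = 5.46%.
Change = 5.46% − 5.79% = −0.33 pp.

The unemployment rate changed by −0.33 percentage points.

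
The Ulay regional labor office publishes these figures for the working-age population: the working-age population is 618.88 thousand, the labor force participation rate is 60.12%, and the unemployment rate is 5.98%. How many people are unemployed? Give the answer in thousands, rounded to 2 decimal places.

About 22.25 thousand are unemployed.

Labor force = 0.6012 × 618.88 = 372.07 thousand.
Unemployed = 0.0598 × 372.07 ≈ 22.25 thousand.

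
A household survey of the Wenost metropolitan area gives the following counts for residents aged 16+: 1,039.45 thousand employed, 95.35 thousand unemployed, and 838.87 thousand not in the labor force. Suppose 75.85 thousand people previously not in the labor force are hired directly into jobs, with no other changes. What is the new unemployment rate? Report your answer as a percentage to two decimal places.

Initially, labor force = 1,039.45 + 95.35 = 1,134.80 thousand, so u = 95.35/1,134.80 = 8.40%.
After the change, employed and labor force both rise by 75.85; unemployed unchanged → E = 1,115.30, U = 95.35, labor force = 1,210.65 thousand.
New unemployment rate = 95.35 / 1,210.65 = 7.88%.

New unemployment rate ≈ 7.88%.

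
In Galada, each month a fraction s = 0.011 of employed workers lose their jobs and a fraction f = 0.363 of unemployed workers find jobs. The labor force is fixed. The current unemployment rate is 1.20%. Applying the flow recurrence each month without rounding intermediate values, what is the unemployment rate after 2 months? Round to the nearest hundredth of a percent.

Unemployment rate after two months ≈ 2.26%.

With a fixed labor force, u_{t+1} = u_t + s·(1−u_t) − f·u_t = u_t·(1−s−f) + s.
Here 1−s−f = 0.626 and s = 0.011.
u_1 = 0.012000 × 0.626 + 0.011 = 0.018512.
u_2 = 0.018512 × 0.626 + 0.011 = 0.022589.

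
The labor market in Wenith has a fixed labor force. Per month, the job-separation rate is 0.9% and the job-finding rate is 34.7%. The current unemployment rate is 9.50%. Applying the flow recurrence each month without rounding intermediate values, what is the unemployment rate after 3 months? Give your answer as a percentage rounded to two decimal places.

With a fixed labor force, u_{t+1} = u_t + s·(1−u_t) − f·u_t = u_t·(1−s−f) + s.
Here 1−s−f = 0.644 and s = 0.009.
u_1 = 0.095000 × 0.644 + 0.009 = 0.070180.
u_2 = 0.070180 × 0.644 + 0.009 = 0.054196.
u_3 = 0.054196 × 0.644 + 0.009 = 0.043902.

Unemployment rate after three months ≈ 4.39%.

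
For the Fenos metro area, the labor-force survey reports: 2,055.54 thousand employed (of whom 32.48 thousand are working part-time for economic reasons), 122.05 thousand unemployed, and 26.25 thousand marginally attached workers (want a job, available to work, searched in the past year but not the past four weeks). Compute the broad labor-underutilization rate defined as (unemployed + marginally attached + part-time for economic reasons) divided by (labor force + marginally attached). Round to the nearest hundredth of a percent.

Broad underutilization rate ≈ 8.20%.

Labor force = 2,055.54 + 122.05 = 2,177.59 thousand.
Numerator = 122.05 + 26.25 + 32.48 = 180.78 thousand.
Denominator = 2,177.59 + 26.25 = 2,203.84 thousand.
Broad rate = 180.78 / 2,203.84 = 8.20%.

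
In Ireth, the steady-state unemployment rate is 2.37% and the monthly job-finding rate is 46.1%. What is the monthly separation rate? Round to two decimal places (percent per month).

From u* = s/(s+f): s = u·f/(1−u).
s = 0.0237 × 46.1 / (1 − 0.0237) = 1.0926 / 0.9763 ≈ 1.12% per month.

Separation rate ≈ 1.12% per month.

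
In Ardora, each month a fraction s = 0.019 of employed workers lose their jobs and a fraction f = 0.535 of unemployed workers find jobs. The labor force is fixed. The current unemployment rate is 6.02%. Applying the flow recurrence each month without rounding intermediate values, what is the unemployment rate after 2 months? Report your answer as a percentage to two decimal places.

With a fixed labor force, u_{t+1} = u_t + s·(1−u_t) − f·u_t = u_t·(1−s−f) + s.
Here 1−s−f = 0.446 and s = 0.019.
u_1 = 0.060200 × 0.446 + 0.019 = 0.045849.
u_2 = 0.045849 × 0.446 + 0.019 = 0.039449.

Unemployment rate after two months ≈ 3.94%.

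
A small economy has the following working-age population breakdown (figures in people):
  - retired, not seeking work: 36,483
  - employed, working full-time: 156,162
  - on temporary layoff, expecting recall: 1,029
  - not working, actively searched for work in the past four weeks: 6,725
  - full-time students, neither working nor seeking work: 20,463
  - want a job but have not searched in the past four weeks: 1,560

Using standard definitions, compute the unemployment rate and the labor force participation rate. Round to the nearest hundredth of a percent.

Employed = 156,162.
Unemployed = 1,029 + 6,725 = 7,754 (jobless and actively searching, or on temporary layoff).
Labor force = 156,162 + 7,754 = 163,916.
Not in labor force = 36,483 + 20,463 + 1,560 = 58,506 (those not working and not actively searching are outside the labor force — including those who want a job but have given up searching).
Civilian working-age population = 163,916 + 58,506 = 222,422.
Unemployment rate = 7,754 / 163,916 = 4.73%.
Labor force participation rate = 163,916 / 222,422 = 73.70%.

Unemployment rate ≈ 4.73%; labor force participation rate ≈ 73.70%.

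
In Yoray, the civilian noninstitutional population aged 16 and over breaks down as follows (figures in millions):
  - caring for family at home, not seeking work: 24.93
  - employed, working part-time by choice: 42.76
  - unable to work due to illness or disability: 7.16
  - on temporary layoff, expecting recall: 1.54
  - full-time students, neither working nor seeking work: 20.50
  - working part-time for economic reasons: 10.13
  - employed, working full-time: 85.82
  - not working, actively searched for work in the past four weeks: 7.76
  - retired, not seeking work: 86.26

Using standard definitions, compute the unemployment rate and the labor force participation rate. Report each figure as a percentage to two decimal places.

Employed = 42.76 + 10.13 + 85.82 = 138.71 million (anyone who worked, including part-time for economic reasons, counts as employed).
Unemployed = 1.54 + 7.76 = 9.30 million (jobless and actively searching, or on temporary layoff).
Labor force = 138.71 + 9.30 = 148.01 million.
Not in labor force = 24.93 + 7.16 + 20.50 + 86.26 = 138.85 million (those not working and not actively searching are outside the labor force).
Civilian working-age population = 148.01 + 138.85 = 286.86 million.
Unemployment rate = 9.30 / 148.01 = 6.28%.
Labor force participation rate = 148.01 / 286.86 = 51.60%.

Unemployment rate ≈ 6.28%; labor force participation rate ≈ 51.60%.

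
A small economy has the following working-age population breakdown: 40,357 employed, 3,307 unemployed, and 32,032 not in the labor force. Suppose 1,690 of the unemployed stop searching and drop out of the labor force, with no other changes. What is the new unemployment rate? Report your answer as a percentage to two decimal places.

Initially, labor force = 40,357 + 3,307 = 43,664, so u = 3,307/43,664 = 7.57%.
After the change, unemployed and labor force both fall by 1,690 → E = 40,357, U = 1,617, labor force = 41,974.
New unemployment rate = 1,617 / 41,974 = 3.85%.

New unemployment rate ≈ 3.85%.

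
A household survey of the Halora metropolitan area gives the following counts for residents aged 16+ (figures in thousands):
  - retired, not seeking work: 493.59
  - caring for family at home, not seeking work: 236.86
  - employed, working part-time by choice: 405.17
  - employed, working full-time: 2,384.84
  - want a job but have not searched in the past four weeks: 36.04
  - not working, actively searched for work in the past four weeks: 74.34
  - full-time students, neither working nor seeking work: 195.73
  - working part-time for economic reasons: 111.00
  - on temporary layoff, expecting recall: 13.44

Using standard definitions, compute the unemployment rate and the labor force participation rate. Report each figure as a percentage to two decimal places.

Employed = 405.17 + 2,384.84 + 111.00 = 2,901.01 thousand (anyone who worked, including part-time for economic reasons, counts as employed).
Unemployed = 74.34 + 13.44 = 87.78 thousand (jobless and actively searching, or on temporary layoff).
Labor force = 2,901.01 + 87.78 = 2,988.79 thousand.
Not in labor force = 493.59 + 236.86 + 36.04 + 195.73 = 962.22 thousand (those not working and not actively searching are outside the labor force — including those who want a job but have given up searching).
Civilian working-age population = 2,988.79 + 962.22 = 3,951.01 thousand.
Unemployment rate = 87.78 / 2,988.79 = 2.94%.
Labor force participation rate = 2,988.79 / 3,951.01 = 75.65%.

Unemployment rate ≈ 2.94%; labor force participation rate ≈ 75.65%.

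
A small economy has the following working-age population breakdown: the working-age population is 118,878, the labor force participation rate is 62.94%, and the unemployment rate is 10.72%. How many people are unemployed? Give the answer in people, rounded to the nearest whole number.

Labor force = 0.6294 × 118,878 = 74,822.
Unemployed = 0.1072 × 74,822 ≈ 8,021.

About 8,021 are unemployed.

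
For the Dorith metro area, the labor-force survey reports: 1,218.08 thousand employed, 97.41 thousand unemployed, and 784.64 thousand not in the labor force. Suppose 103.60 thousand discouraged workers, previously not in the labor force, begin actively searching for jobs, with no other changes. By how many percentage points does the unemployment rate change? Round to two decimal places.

The unemployment rate changes by +6.76 percentage points.

Initially, labor force = 1,218.08 + 97.41 = 1,315.49 thousand, so u = 97.41/1,315.49 = 7.40%.
After the change, unemployed and labor force both rise by 103.60 → E = 1,218.08, U = 201.01, labor force = 1,419.09 thousand.
New unemployment rate = 201.01 / 1,419.09 = 14.16%.
Change = 14.16% − 7.40% = +6.76 percentage points.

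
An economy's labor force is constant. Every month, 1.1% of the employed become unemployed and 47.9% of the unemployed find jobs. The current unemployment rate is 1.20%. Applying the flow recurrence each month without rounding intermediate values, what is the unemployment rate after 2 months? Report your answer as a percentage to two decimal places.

Unemployment rate after two months ≈ 1.97%.

With a fixed labor force, u_{t+1} = u_t + s·(1−u_t) − f·u_t = u_t·(1−s−f) + s.
Here 1−s−f = 0.510 and s = 0.011.
u_1 = 0.012000 × 0.510 + 0.011 = 0.017120.
u_2 = 0.017120 × 0.510 + 0.011 = 0.019731.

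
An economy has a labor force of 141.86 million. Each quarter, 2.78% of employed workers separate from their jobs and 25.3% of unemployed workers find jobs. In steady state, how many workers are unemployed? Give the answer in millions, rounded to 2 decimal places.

About 14.04 million are unemployed in steady state.

Steady-state unemployment rate u* = s/(s+f) = 2.78/(2.78+25.3) = 0.099003.
Unemployed = u* × labor force = 0.099003 × 141.86 ≈ 14.04 million.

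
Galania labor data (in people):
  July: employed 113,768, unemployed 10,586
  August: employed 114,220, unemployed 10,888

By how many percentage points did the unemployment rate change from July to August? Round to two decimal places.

The unemployment rate changed by +0.19 percentage points.

July: labor force = 113,768 + 10,586 = 124,354; u = 10,586/124,354 = 8.51%.
August: labor force = 114,220 + 10,888 = 125,108; u = 10,888/125,108 = 8.70%.
Change = 8.70% − 8.51% = +0.19 pp.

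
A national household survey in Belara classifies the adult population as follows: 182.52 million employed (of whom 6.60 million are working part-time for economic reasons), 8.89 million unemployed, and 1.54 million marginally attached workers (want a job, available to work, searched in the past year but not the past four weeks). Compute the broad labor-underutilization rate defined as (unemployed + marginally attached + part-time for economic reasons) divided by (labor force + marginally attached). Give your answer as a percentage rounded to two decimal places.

Labor force = 182.52 + 8.89 = 191.41 million.
Numerator = 8.89 + 1.54 + 6.60 = 17.03 million.
Denominator = 191.41 + 1.54 = 192.95 million.
Broad rate = 17.03 / 192.95 = 8.83%.

Broad underutilization rate ≈ 8.83%.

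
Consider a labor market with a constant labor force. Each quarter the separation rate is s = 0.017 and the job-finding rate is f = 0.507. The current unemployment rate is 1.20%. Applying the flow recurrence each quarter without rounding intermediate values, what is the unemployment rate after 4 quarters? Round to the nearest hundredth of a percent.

With a fixed labor force, u_{t+1} = u_t + s·(1−u_t) − f·u_t = u_t·(1−s−f) + s.
Here 1−s−f = 0.476 and s = 0.017.
u_1 = 0.012000 × 0.476 + 0.017 = 0.022712.
u_2 = 0.022712 × 0.476 + 0.017 = 0.027811.
u_3 = 0.027811 × 0.476 + 0.017 = 0.030238.
u_4 = 0.030238 × 0.476 + 0.017 = 0.031393.

Unemployment rate after four quarters ≈ 3.14%.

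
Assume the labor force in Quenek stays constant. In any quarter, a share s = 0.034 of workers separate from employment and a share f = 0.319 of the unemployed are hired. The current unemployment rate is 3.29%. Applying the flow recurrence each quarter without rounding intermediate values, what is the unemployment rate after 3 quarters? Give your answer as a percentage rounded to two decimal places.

Unemployment rate after three quarters ≈ 7.91%.

With a fixed labor force, u_{t+1} = u_t + s·(1−u_t) − f·u_t = u_t·(1−s−f) + s.
Here 1−s−f = 0.647 and s = 0.034.
u_1 = 0.032900 × 0.647 + 0.034 = 0.055286.
u_2 = 0.055286 × 0.647 + 0.034 = 0.069770.
u_3 = 0.069770 × 0.647 + 0.034 = 0.079141.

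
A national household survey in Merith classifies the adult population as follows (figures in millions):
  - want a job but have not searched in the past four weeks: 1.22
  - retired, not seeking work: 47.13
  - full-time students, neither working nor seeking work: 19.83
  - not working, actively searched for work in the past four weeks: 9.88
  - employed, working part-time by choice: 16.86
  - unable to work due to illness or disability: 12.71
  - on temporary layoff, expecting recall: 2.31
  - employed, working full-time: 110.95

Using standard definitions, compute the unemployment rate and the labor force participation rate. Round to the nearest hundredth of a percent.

Employed = 16.86 + 110.95 = 127.81 million.
Unemployed = 9.88 + 2.31 = 12.19 million (jobless and actively searching, or on temporary layoff).
Labor force = 127.81 + 12.19 = 140.00 million.
Not in labor force = 1.22 + 47.13 + 19.83 + 12.71 = 80.89 million (those not working and not actively searching are outside the labor force — including those who want a job but have given up searching).
Civilian working-age population = 140.00 + 80.89 = 220.89 million.
Unemployment rate = 12.19 / 140.00 = 8.71%.
Labor force participation rate = 140.00 / 220.89 = 63.38%.

Unemployment rate ≈ 8.71%; labor force participation rate ≈ 63.38%.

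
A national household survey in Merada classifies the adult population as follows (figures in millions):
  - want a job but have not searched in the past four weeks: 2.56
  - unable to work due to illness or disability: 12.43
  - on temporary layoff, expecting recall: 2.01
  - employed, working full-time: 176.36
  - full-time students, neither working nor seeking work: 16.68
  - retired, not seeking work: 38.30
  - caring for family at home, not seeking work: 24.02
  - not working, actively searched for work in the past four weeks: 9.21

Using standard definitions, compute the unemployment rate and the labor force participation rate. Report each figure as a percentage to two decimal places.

Unemployment rate ≈ 5.98%; labor force participation rate ≈ 66.62%.

Employed = 176.36 million.
Unemployed = 2.01 + 9.21 = 11.22 million (jobless and actively searching, or on temporary layoff).
Labor force = 176.36 + 11.22 = 187.58 million.
Not in labor force = 2.56 + 12.43 + 16.68 + 38.30 + 24.02 = 93.99 million (those not working and not actively searching are outside the labor force — including those who want a job but have given up searching).
Civilian working-age population = 187.58 + 93.99 = 281.57 million.
Unemployment rate = 11.22 / 187.58 = 5.98%.
Labor force participation rate = 187.58 / 281.57 = 66.62%.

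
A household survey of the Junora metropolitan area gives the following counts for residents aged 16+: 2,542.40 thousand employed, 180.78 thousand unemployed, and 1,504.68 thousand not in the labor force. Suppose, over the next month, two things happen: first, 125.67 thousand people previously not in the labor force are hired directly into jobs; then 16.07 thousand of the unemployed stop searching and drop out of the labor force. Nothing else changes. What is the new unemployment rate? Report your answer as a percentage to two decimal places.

Initially, labor force = 2,542.40 + 180.78 = 2,723.18 thousand, so u = 180.78/2,723.18 = 6.64%.
After the first change, employed and labor force both rise by 125.67; unemployed unchanged → E = 2,668.07, U = 180.78, labor force = 2,848.85 thousand.
After the second change, unemployed and labor force both fall by 16.07 → E = 2,668.07, U = 164.71, labor force = 2,832.78 thousand.
New unemployment rate = 164.71 / 2,832.78 = 5.81%.

New unemployment rate ≈ 5.81%.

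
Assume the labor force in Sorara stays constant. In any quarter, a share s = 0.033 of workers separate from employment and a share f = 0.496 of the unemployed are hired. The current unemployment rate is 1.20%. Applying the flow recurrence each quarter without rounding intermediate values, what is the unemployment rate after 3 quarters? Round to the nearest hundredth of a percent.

Unemployment rate after three quarters ≈ 5.71%.

With a fixed labor force, u_{t+1} = u_t + s·(1−u_t) − f·u_t = u_t·(1−s−f) + s.
Here 1−s−f = 0.471 and s = 0.033.
u_1 = 0.012000 × 0.471 + 0.033 = 0.038652.
u_2 = 0.038652 × 0.471 + 0.033 = 0.051205.
u_3 = 0.051205 × 0.471 + 0.033 = 0.057118.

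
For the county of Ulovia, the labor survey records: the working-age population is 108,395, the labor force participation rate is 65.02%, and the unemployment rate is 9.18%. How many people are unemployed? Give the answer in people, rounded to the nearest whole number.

About 6,470 are unemployed.

Labor force = 0.6502 × 108,395 = 70,478.
Unemployed = 0.0918 × 70,478 ≈ 6,470.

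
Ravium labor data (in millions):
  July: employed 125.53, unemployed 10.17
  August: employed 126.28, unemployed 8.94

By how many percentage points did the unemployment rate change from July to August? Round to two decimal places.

The unemployment rate changed by −0.88 percentage points.

July: labor force = 125.53 + 10.17 = 135.70; u = 10.17/135.70 = 7.49%.
August: labor force = 126.28 + 8.94 = 135.22; u = 8.94/135.22 = 6.61%.
Change = 6.61% − 7.49% = −0.88 pp.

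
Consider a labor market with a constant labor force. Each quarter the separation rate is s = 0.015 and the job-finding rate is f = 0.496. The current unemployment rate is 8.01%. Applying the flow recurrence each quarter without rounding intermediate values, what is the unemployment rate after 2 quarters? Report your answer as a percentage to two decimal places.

With a fixed labor force, u_{t+1} = u_t + s·(1−u_t) − f·u_t = u_t·(1−s−f) + s.
Here 1−s−f = 0.489 and s = 0.015.
u_1 = 0.080100 × 0.489 + 0.015 = 0.054169.
u_2 = 0.054169 × 0.489 + 0.015 = 0.041489.

Unemployment rate after two quarters ≈ 4.15%.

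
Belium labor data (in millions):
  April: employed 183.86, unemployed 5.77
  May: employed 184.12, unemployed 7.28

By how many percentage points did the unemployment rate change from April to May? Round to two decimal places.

The unemployment rate changed by +0.76 percentage points.

April: labor force = 183.86 + 5.77 = 189.63; u = 5.77/189.63 = 3.04%.
May: labor force = 184.12 + 7.28 = 191.40; u = 7.28/191.40 = 3.80%.
Change = 3.80% − 3.04% = +0.76 pp.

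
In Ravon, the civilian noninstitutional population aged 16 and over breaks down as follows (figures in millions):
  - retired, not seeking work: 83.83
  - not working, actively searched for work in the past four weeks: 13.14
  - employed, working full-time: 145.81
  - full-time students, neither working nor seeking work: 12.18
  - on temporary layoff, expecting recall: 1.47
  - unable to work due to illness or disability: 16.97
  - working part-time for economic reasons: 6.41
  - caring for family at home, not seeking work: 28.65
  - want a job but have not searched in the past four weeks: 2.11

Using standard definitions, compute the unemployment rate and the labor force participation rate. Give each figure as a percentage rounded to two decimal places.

Unemployment rate ≈ 8.76%; labor force participation rate ≈ 53.72%.

Employed = 145.81 + 6.41 = 152.22 million (anyone who worked, including part-time for economic reasons, counts as employed).
Unemployed = 13.14 + 1.47 = 14.61 million (jobless and actively searching, or on temporary layoff).
Labor force = 152.22 + 14.61 = 166.83 million.
Not in labor force = 83.83 + 12.18 + 16.97 + 28.65 + 2.11 = 143.74 million (those not working and not actively searching are outside the labor force — including those who want a job but have given up searching).
Civilian working-age population = 166.83 + 143.74 = 310.57 million.
Unemployment rate = 14.61 / 166.83 = 8.76%.
Labor force participation rate = 166.83 / 310.57 = 53.72%.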